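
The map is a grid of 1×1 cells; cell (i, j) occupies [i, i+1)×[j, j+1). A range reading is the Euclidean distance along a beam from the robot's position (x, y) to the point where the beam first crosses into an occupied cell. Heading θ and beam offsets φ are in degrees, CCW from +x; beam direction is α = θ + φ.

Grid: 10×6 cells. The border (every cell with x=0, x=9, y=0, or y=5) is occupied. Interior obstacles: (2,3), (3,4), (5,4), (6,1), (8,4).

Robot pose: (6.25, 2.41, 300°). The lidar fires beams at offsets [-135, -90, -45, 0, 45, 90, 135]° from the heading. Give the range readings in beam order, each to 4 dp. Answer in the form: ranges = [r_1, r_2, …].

beam 1: φ=-135°, α=165°
  d=(-0.9659,0.2588)  start (6,2)  tX=0.2588 tY=2.2796  stride 1/|dx|=1.0353 1/|dy|=3.8637
    cross x-line → (5,2), t=0.2588
    cross x-line → (4,2), t=1.2941
    cross y-line → (4,3), t=2.2796
    cross x-line → (3,3), t=2.3294
    cross x-line → (2,3), t=3.3646 (wall)
  → r_1 = 3.3646
beam 2: φ=-90°, α=210°
  d=(-0.8660,-0.5000)  start (6,2)  tX=0.2887 tY=0.8200  stride 1/|dx|=1.1547 1/|dy|=2.0000
    cross x-line → (5,2), t=0.2887
    cross y-line → (5,1), t=0.8200
    cross x-line → (4,1), t=1.4434
    cross x-line → (3,1), t=2.5981
    cross y-line → (3,0), t=2.8200 (wall)
  → r_2 = 2.8200
beam 3: φ=-45°, α=255°
  d=(-0.2588,-0.9659)  start (6,2)  tX=0.9659 tY=0.4245  stride 1/|dx|=3.8637 1/|dy|=1.0353
    cross y-line → (6,1), t=0.4245 (wall)
  → r_3 = 0.4245
beam 4: φ=0°, α=300°
  d=(0.5000,-0.8660)  start (6,2)  tX=1.5000 tY=0.4734  stride 1/|dx|=2.0000 1/|dy|=1.1547
    cross y-line → (6,1), t=0.4734 (wall)
  → r_4 = 0.4734
beam 5: φ=45°, α=345°
  d=(0.9659,-0.2588)  start (6,2)  tX=0.7765 tY=1.5841  stride 1/|dx|=1.0353 1/|dy|=3.8637
    cross x-line → (7,2), t=0.7765
    cross y-line → (7,1), t=1.5841
    cross x-line → (8,1), t=1.8117
    cross x-line → (9,1), t=2.8470 (wall)
  → r_5 = 2.8470
beam 6: φ=90°, α=30°
  d=(0.8660,0.5000)  start (6,2)  tX=0.8660 tY=1.1800  stride 1/|dx|=1.1547 1/|dy|=2.0000
    cross x-line → (7,2), t=0.8660
    cross y-line → (7,3), t=1.1800
    cross x-line → (8,3), t=2.0207
    cross x-line → (9,3), t=3.1754 (wall)
  → r_6 = 3.1754
beam 7: φ=135°, α=75°
  d=(0.2588,0.9659)  start (6,2)  tX=2.8978 tY=0.6108  stride 1/|dx|=3.8637 1/|dy|=1.0353
    cross y-line → (6,3), t=0.6108
    cross y-line → (6,4), t=1.6461
    cross y-line → (6,5), t=2.6814 (wall)
  → r_7 = 2.6814

ranges = [3.3646, 2.8200, 0.4245, 0.4734, 2.8470, 3.1754, 2.6814]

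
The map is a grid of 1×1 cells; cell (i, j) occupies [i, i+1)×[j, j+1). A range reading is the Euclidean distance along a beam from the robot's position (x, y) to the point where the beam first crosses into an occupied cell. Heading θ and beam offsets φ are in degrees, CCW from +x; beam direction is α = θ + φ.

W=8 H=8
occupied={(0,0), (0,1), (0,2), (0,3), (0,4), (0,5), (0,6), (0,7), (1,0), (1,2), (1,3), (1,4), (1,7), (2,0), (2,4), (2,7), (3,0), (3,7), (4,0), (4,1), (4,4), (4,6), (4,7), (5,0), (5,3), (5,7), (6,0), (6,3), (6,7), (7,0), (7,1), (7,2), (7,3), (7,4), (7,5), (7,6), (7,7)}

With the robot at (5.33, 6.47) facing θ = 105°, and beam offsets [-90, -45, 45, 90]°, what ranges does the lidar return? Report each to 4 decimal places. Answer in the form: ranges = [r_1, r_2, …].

beam 1: φ=-90°, α=15°
  cosα=0.9659 sinα=0.2588 | (5,6) | tMaxX 0.6936 tMaxY 2.0478 | tΔX 1.0353 tΔY 3.8637
    t=0.6936 [x] (6,6)
    t=1.7289 [x] (7,6) — stop
  → r_1 = 1.7289
beam 2: φ=-45°, α=60°
  cosα=0.5000 sinα=0.8660 | (5,6) | tMaxX 1.3400 tMaxY 0.6120 | tΔX 2.0000 tΔY 1.1547
    t=0.6120 [y] (5,7) — stop
  → r_2 = 0.6120
beam 3: φ=45°, α=150°
  cosα=-0.8660 sinα=0.5000 | (5,6) | tMaxX 0.3811 tMaxY 1.0600 | tΔX 1.1547 tΔY 2.0000
    t=0.3811 [x] (4,6) — stop
  → r_3 = 0.3811
beam 4: φ=90°, α=195°
  cosα=-0.9659 sinα=-0.2588 | (5,6) | tMaxX 0.3416 tMaxY 1.8159 | tΔX 1.0353 tΔY 3.8637
    t=0.3416 [x] (4,6) — stop
  → r_4 = 0.3416

ranges = [1.7289, 0.6120, 0.3811, 0.3416]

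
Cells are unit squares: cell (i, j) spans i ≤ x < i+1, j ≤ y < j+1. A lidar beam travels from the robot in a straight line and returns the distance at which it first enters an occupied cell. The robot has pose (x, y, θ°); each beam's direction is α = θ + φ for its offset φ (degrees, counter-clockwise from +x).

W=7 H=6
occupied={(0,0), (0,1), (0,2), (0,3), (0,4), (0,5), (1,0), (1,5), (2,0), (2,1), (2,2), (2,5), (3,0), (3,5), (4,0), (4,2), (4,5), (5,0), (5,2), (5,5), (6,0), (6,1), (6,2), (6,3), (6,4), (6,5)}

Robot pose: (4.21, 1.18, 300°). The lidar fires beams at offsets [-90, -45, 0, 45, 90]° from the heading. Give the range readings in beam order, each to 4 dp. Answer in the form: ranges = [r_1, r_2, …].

beam 1: φ=-90°, α=210°
  dir = (cos 210°, sin 210°) = (-0.8660, -0.5000); from cell (4,1)
  next x-line at t=0.2425, next y-line at t=0.3600; Δt_x=1.1547, Δt_y=2.0000
    x: enter (3,1) at t=0.2425
    y: enter (3,0) at t=0.3600 ← occupied
  → r_1 = 0.3600
beam 2: φ=-45°, α=255°
  dir = (cos 255°, sin 255°) = (-0.2588, -0.9659); from cell (4,1)
  next x-line at t=0.8114, next y-line at t=0.1863; Δt_x=3.8637, Δt_y=1.0353
    y: enter (4,0) at t=0.1863 ← occupied
  → r_2 = 0.1863
beam 3: φ=0°, α=300°
  dir = (cos 300°, sin 300°) = (0.5000, -0.8660); from cell (4,1)
  next x-line at t=1.5800, next y-line at t=0.2078; Δt_x=2.0000, Δt_y=1.1547
    y: enter (4,0) at t=0.2078 ← occupied
  → r_3 = 0.2078
beam 4: φ=45°, α=345°
  dir = (cos 345°, sin 345°) = (0.9659, -0.2588); from cell (4,1)
  next x-line at t=0.8179, next y-line at t=0.6955; Δt_x=1.0353, Δt_y=3.8637
    y: enter (4,0) at t=0.6955 ← occupied
  → r_4 = 0.6955
beam 5: φ=90°, α=30°
  dir = (cos 30°, sin 30°) = (0.8660, 0.5000); from cell (4,1)
  next x-line at t=0.9122, next y-line at t=1.6400; Δt_x=1.1547, Δt_y=2.0000
    x: enter (5,1) at t=0.9122
    y: enter (5,2) at t=1.6400 ← occupied
  → r_5 = 1.6400

ranges = [0.3600, 0.1863, 0.2078, 0.6955, 1.6400]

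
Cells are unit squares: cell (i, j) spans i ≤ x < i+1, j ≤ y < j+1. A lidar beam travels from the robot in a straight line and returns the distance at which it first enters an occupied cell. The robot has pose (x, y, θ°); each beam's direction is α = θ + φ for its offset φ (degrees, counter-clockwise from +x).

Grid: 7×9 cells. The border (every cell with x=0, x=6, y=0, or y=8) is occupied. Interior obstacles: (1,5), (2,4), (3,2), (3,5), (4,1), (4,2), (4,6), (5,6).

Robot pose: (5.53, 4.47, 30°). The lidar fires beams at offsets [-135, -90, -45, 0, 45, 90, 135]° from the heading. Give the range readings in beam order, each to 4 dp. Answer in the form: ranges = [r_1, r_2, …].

beam 1: φ=-135°, α=255°
  cosα=-0.2588 sinα=-0.9659 | (5,4) | tMaxX 2.0478 tMaxY 0.4866 | tΔX 3.8637 tΔY 1.0353
    t=0.4866 [y] (5,3)
    t=1.5219 [y] (5,2)
    t=2.0478 [x] (4,2) — stop
  → r_1 = 2.0478
beam 2: φ=-90°, α=300°
  cosα=0.5000 sinα=-0.8660 | (5,4) | tMaxX 0.9400 tMaxY 0.5427 | tΔX 2.0000 tΔY 1.1547
    t=0.5427 [y] (5,3)
    t=0.9400 [x] (6,3) — stop
  → r_2 = 0.9400
beam 3: φ=-45°, α=345°
  cosα=0.9659 sinα=-0.2588 | (5,4) | tMaxX 0.4866 tMaxY 1.8159 | tΔX 1.0353 tΔY 3.8637
    t=0.4866 [x] (6,4) — stop
  → r_3 = 0.4866
beam 4: φ=0°, α=30°
  cosα=0.8660 sinα=0.5000 | (5,4) | tMaxX 0.5427 tMaxY 1.0600 | tΔX 1.1547 tΔY 2.0000
    t=0.5427 [x] (6,4) — stop
  → r_4 = 0.5427
beam 5: φ=45°, α=75°
  cosα=0.2588 sinα=0.9659 | (5,4) | tMaxX 1.8159 tMaxY 0.5487 | tΔX 3.8637 tΔY 1.0353
    t=0.5487 [y] (5,5)
    t=1.5840 [y] (5,6) — stop
  → r_5 = 1.5840
beam 6: φ=90°, α=120°
  cosα=-0.5000 sinα=0.8660 | (5,4) | tMaxX 1.0600 tMaxY 0.6120 | tΔX 2.0000 tΔY 1.1547
    t=0.6120 [y] (5,5)
    t=1.0600 [x] (4,5)
    t=1.7667 [y] (4,6) — stop
  → r_6 = 1.7667
beam 7: φ=135°, α=165°
  cosα=-0.9659 sinα=0.2588 | (5,4) | tMaxX 0.5487 tMaxY 2.0478 | tΔX 1.0353 tΔY 3.8637
    t=0.5487 [x] (4,4)
    t=1.5840 [x] (3,4)
    t=2.0478 [y] (3,5) — stop
  → r_7 = 2.0478

ranges = [2.0478, 0.9400, 0.4866, 0.5427, 1.5840, 1.7667, 2.0478]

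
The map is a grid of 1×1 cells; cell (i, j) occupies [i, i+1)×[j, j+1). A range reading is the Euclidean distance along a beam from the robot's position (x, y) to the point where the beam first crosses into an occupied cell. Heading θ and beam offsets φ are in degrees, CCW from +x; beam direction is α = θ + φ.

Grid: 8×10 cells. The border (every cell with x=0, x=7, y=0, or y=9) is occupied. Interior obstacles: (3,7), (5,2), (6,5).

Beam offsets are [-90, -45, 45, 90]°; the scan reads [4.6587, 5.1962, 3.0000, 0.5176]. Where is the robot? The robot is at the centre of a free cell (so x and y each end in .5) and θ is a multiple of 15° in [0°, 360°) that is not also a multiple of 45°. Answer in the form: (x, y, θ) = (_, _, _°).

The pose lattice has 45·16 = 720 candidates. Test each by forward raycasting.
  (2.5, 8.5, 105°): beam 1 = 1.9319 ≠ 4.6587 ✗
  (5.5, 6.5, 15°): beam 1 = 5.6940 ≠ 4.6587 ✗
  (5.5, 5.5, 300°): beam 1 = 5.1962 ≠ 4.6587 ✗
  (3.5, 5.5, 240°): beam 1 = 2.8868 ≠ 4.6587 ✗
  …
  (5.5, 5.5, 255°): r_1=4.6587, r_2=5.1962, r_3=3.0000, r_4=0.5176 — all match ✓
Only this pose fits every beam.

(x, y, θ) = (5.5, 5.5, 255°)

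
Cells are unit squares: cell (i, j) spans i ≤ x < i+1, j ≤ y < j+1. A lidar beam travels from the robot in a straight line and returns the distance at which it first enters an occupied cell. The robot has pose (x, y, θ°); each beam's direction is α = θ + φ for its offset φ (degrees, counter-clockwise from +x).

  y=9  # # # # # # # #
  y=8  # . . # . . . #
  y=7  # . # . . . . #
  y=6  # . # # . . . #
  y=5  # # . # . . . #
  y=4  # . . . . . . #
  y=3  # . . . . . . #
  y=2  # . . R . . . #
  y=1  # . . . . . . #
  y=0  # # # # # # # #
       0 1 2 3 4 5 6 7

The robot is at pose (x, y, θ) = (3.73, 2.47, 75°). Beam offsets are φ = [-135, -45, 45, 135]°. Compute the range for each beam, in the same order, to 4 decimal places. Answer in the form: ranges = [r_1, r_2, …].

beam 1: φ=-135°, α=300°
  dir = (cos 300°, sin 300°) = (0.5000, -0.8660); from cell (3,2)
  next x-line at t=0.5400, next y-line at t=0.5427; Δt_x=2.0000, Δt_y=1.1547
    x: enter (4,2) at t=0.5400
    y: enter (4,1) at t=0.5427
    y: enter (4,0) at t=1.6974 ← occupied
  → r_1 = 1.6974
beam 2: φ=-45°, α=30°
  dir = (cos 30°, sin 30°) = (0.8660, 0.5000); from cell (3,2)
  next x-line at t=0.3118, next y-line at t=1.0600; Δt_x=1.1547, Δt_y=2.0000
    x: enter (4,2) at t=0.3118
    y: enter (4,3) at t=1.0600
    x: enter (5,3) at t=1.4665
    x: enter (6,3) at t=2.6212
    y: enter (6,4) at t=3.0600
    x: enter (7,4) at t=3.7759 ← occupied
  → r_2 = 3.7759
beam 3: φ=45°, α=120°
  dir = (cos 120°, sin 120°) = (-0.5000, 0.8660); from cell (3,2)
  next x-line at t=1.4600, next y-line at t=0.6120; Δt_x=2.0000, Δt_y=1.1547
    y: enter (3,3) at t=0.6120
    x: enter (2,3) at t=1.4600
    y: enter (2,4) at t=1.7667
    y: enter (2,5) at t=2.9214
    x: enter (1,5) at t=3.4600 ← occupied
  → r_3 = 3.4600
beam 4: φ=135°, α=210°
  dir = (cos 210°, sin 210°) = (-0.8660, -0.5000); from cell (3,2)
  next x-line at t=0.8429, next y-line at t=0.9400; Δt_x=1.1547, Δt_y=2.0000
    x: enter (2,2) at t=0.8429
    y: enter (2,1) at t=0.9400
    x: enter (1,1) at t=1.9976
    y: enter (1,0) at t=2.9400 ← occupied
  → r_4 = 2.9400

ranges = [1.6974, 3.7759, 3.4600, 2.9400]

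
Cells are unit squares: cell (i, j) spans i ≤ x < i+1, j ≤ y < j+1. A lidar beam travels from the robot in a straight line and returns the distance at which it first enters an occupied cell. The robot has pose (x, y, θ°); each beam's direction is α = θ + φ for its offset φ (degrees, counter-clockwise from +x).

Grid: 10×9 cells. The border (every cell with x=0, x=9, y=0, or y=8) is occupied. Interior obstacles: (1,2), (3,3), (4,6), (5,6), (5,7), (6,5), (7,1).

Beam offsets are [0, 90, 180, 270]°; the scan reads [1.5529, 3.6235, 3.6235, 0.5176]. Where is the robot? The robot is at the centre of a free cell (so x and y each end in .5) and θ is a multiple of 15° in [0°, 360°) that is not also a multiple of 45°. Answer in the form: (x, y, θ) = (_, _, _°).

Enumerate (i+0.5, j+0.5, θ) over the 49 free cells and 16 admissible headings. For each, cast all 4 beams and compare to the given ranges.
  (5.5, 5.5, 30°): beam 1 = 0.5774 ≠ 1.5529 ✗
  (6.5, 7.5, 330°): beam 1 = 2.8868 ≠ 1.5529 ✗
  (7.5, 3.5, 240°): beam 1 = 2.8868 ≠ 1.5529 ✗
  (8.5, 7.5, 165°): beam 1 = 1.9319 ≠ 1.5529 ✗
  (3.5, 4.5, 15°): beam 1 = 2.5882 ≠ 1.5529 ✗
  …
  (5.5, 1.5, 345°): r_1=1.5529, r_2=3.6235, r_3=3.6235, r_4=0.5176 — all match ✓
Only this pose fits every beam.

(x, y, θ) = (5.5, 1.5, 345°)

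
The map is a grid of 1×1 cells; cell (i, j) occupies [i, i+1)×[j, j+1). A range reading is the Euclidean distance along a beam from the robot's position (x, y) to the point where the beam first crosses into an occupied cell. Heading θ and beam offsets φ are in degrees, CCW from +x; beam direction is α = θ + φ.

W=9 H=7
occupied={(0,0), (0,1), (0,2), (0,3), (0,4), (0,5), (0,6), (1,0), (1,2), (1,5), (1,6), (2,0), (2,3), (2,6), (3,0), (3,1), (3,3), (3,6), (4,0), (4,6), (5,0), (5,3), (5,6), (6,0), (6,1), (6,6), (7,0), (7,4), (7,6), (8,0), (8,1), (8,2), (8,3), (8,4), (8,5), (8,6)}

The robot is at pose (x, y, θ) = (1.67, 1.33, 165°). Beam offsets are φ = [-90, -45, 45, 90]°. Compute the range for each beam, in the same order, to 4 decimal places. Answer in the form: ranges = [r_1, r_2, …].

beam 1: φ=-90°, α=75°
  d=(0.2588,0.9659)  start (1,1)  tX=1.2750 tY=0.6936  stride 1/|dx|=3.8637 1/|dy|=1.0353
    cross y-line → (1,2), t=0.6936 (wall)
  → r_1 = 0.6936
beam 2: φ=-45°, α=120°
  d=(-0.5000,0.8660)  start (1,1)  tX=1.3400 tY=0.7736  stride 1/|dx|=2.0000 1/|dy|=1.1547
    cross y-line → (1,2), t=0.7736 (wall)
  → r_2 = 0.7736
beam 3: φ=45°, α=210°
  d=(-0.8660,-0.5000)  start (1,1)  tX=0.7736 tY=0.6600  stride 1/|dx|=1.1547 1/|dy|=2.0000
    cross y-line → (1,0), t=0.6600 (wall)
  → r_3 = 0.6600
beam 4: φ=90°, α=255°
  d=(-0.2588,-0.9659)  start (1,1)  tX=2.5887 tY=0.3416  stride 1/|dx|=3.8637 1/|dy|=1.0353
    cross y-line → (1,0), t=0.3416 (wall)
  → r_4 = 0.3416

ranges = [0.6936, 0.7736, 0.6600, 0.3416]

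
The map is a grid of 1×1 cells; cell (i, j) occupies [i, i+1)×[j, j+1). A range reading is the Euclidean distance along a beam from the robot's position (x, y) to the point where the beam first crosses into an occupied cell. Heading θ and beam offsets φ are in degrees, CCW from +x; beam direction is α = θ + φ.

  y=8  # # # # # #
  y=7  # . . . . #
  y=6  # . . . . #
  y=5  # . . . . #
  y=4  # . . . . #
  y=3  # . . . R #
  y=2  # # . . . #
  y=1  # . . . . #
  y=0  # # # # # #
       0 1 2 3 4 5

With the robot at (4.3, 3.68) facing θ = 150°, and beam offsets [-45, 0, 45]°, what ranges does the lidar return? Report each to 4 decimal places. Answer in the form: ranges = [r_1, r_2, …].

beam 1: φ=-45°, α=105°
  d=(-0.2588,0.9659)  start (4,3)  tX=1.1591 tY=0.3313  stride 1/|dx|=3.8637 1/|dy|=1.0353
    cross y-line → (4,4), t=0.3313
    cross x-line → (3,4), t=1.1591
    cross y-line → (3,5), t=1.3666
    cross y-line → (3,6), t=2.4018
    cross y-line → (3,7), t=3.4371
    cross y-line → (3,8), t=4.4724 (wall)
  → r_1 = 4.4724
beam 2: φ=0°, α=150°
  d=(-0.8660,0.5000)  start (4,3)  tX=0.3464 tY=0.6400  stride 1/|dx|=1.1547 1/|dy|=2.0000
    cross x-line → (3,3), t=0.3464
    cross y-line → (3,4), t=0.6400
    cross x-line → (2,4), t=1.5011
    cross y-line → (2,5), t=2.6400
    cross x-line → (1,5), t=2.6558
    cross x-line → (0,5), t=3.8105 (wall)
  → r_2 = 3.8105
beam 3: φ=45°, α=195°
  d=(-0.9659,-0.2588)  start (4,3)  tX=0.3106 tY=2.6273  stride 1/|dx|=1.0353 1/|dy|=3.8637
    cross x-line → (3,3), t=0.3106
    cross x-line → (2,3), t=1.3459
    cross x-line → (1,3), t=2.3811
    cross y-line → (1,2), t=2.6273 (wall)
  → r_3 = 2.6273

ranges = [4.4724, 3.8105, 2.6273]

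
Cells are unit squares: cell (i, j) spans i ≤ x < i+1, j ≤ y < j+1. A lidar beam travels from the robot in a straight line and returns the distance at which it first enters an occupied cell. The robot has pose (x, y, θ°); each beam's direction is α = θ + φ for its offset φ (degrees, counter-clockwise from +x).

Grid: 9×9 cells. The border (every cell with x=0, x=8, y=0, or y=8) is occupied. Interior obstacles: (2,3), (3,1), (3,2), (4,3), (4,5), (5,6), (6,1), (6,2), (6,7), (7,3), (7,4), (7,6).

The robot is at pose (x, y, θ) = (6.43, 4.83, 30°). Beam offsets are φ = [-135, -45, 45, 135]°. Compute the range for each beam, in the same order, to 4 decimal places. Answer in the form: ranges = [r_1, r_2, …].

ranges = [3.9651, 0.5901, 2.2023, 1.4804]

beam 1: φ=-135°, α=255°
  cosα=-0.2588 sinα=-0.9659 | (6,4) | tMaxX 1.6614 tMaxY 0.8593 | tΔX 3.8637 tΔY 1.0353
    t=0.8593 [y] (6,3)
    t=1.6614 [x] (5,3)
    t=1.8946 [y] (5,2)
    t=2.9298 [y] (5,1)
    t=3.9651 [y] (5,0) — stop
  → r_1 = 3.9651
beam 2: φ=-45°, α=345°
  cosα=0.9659 sinα=-0.2588 | (6,4) | tMaxX 0.5901 tMaxY 3.2069 | tΔX 1.0353 tΔY 3.8637
    t=0.5901 [x] (7,4) — stop
  → r_2 = 0.5901
beam 3: φ=45°, α=75°
  cosα=0.2588 sinα=0.9659 | (6,4) | tMaxX 2.2023 tMaxY 0.1760 | tΔX 3.8637 tΔY 1.0353
    t=0.1760 [y] (6,5)
    t=1.2113 [y] (6,6)
    t=2.2023 [x] (7,6) — stop
  → r_3 = 2.2023
beam 4: φ=135°, α=165°
  cosα=-0.9659 sinα=0.2588 | (6,4) | tMaxX 0.4452 tMaxY 0.6568 | tΔX 1.0353 tΔY 3.8637
    t=0.4452 [x] (5,4)
    t=0.6568 [y] (5,5)
    t=1.4804 [x] (4,5) — stop
  → r_4 = 1.4804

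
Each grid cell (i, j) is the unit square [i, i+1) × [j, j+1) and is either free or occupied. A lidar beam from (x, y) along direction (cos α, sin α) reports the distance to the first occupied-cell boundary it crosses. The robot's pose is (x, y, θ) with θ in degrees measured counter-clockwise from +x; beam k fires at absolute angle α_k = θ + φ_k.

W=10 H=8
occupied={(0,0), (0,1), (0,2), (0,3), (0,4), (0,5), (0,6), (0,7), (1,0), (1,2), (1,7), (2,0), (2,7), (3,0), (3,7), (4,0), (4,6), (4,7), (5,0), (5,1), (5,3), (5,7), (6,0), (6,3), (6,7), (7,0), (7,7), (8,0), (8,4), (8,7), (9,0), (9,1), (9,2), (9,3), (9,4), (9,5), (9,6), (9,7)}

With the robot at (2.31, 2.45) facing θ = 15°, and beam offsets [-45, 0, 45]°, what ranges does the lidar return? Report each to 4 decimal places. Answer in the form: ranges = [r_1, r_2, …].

ranges = [2.9000, 2.7849, 4.0992]

beam 1: φ=-45°, α=330°
  dir = (cos 330°, sin 330°) = (0.8660, -0.5000); from cell (2,2)
  next x-line at t=0.7967, next y-line at t=0.9000; Δt_x=1.1547, Δt_y=2.0000
    x: enter (3,2) at t=0.7967
    y: enter (3,1) at t=0.9000
    x: enter (4,1) at t=1.9514
    y: enter (4,0) at t=2.9000 ← occupied
  → r_1 = 2.9000
beam 2: φ=0°, α=15°
  dir = (cos 15°, sin 15°) = (0.9659, 0.2588); from cell (2,2)
  next x-line at t=0.7143, next y-line at t=2.1250; Δt_x=1.0353, Δt_y=3.8637
    x: enter (3,2) at t=0.7143
    x: enter (4,2) at t=1.7496
    y: enter (4,3) at t=2.1250
    x: enter (5,3) at t=2.7849 ← occupied
  → r_2 = 2.7849
beam 3: φ=45°, α=60°
  dir = (cos 60°, sin 60°) = (0.5000, 0.8660); from cell (2,2)
  next x-line at t=1.3800, next y-line at t=0.6351; Δt_x=2.0000, Δt_y=1.1547
    y: enter (2,3) at t=0.6351
    x: enter (3,3) at t=1.3800
    y: enter (3,4) at t=1.7898
    y: enter (3,5) at t=2.9445
    x: enter (4,5) at t=3.3800
    y: enter (4,6) at t=4.0992 ← occupied
  → r_3 = 4.0992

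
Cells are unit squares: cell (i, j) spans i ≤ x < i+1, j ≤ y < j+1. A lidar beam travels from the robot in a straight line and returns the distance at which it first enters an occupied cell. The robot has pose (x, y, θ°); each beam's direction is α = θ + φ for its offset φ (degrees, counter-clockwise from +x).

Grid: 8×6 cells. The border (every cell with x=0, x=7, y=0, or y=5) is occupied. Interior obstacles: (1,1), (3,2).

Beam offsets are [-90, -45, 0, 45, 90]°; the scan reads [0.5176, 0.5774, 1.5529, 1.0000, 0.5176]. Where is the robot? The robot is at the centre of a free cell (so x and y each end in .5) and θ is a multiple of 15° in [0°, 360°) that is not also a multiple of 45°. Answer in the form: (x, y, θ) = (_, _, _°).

Enumerate (i+0.5, j+0.5, θ) over the 22 free cells and 16 admissible headings. For each, cast all 5 beams and compare to the given ranges.
  (2.5, 2.5, 240°): beam 1 = 1.7321 ≠ 0.5176 ✗
  (3.5, 1.5, 345°): beam 3 = 1.9319 ≠ 1.5529 ✗
  (1.5, 2.5, 60°): beam 1 = 3.0000 ≠ 0.5176 ✗
  (3.5, 3.5, 285°): beam 1 = 2.5882 ≠ 0.5176 ✗
  (4.5, 2.5, 255°): beam 4 = 1.7321 ≠ 1.0000 ✗
  …
  (3.5, 1.5, 165°): r_1=0.5176, r_2=0.5774, r_3=1.5529, r_4=1.0000, r_5=0.5176 — all match ✓
Only this pose fits every beam.

(x, y, θ) = (3.5, 1.5, 165°)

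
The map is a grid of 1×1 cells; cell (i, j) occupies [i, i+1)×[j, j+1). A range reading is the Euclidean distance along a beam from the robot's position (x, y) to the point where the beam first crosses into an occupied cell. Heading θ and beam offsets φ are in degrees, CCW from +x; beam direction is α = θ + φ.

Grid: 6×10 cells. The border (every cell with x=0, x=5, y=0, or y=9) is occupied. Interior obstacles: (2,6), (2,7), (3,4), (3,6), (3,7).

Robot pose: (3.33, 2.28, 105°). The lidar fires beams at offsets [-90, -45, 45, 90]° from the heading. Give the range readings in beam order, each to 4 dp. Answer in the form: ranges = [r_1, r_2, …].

ranges = [1.7289, 3.3400, 2.6905, 2.4122]

beam 1: φ=-90°, α=15°
  d=(0.9659,0.2588)  start (3,2)  tX=0.6936 tY=2.7819  stride 1/|dx|=1.0353 1/|dy|=3.8637
    cross x-line → (4,2), t=0.6936
    cross x-line → (5,2), t=1.7289 (wall)
  → r_1 = 1.7289
beam 2: φ=-45°, α=60°
  d=(0.5000,0.8660)  start (3,2)  tX=1.3400 tY=0.8314  stride 1/|dx|=2.0000 1/|dy|=1.1547
    cross y-line → (3,3), t=0.8314
    cross x-line → (4,3), t=1.3400
    cross y-line → (4,4), t=1.9861
    cross y-line → (4,5), t=3.1408
    cross x-line → (5,5), t=3.3400 (wall)
  → r_2 = 3.3400
beam 3: φ=45°, α=150°
  d=(-0.8660,0.5000)  start (3,2)  tX=0.3811 tY=1.4400  stride 1/|dx|=1.1547 1/|dy|=2.0000
    cross x-line → (2,2), t=0.3811
    cross y-line → (2,3), t=1.4400
    cross x-line → (1,3), t=1.5358
    cross x-line → (0,3), t=2.6905 (wall)
  → r_3 = 2.6905
beam 4: φ=90°, α=195°
  d=(-0.9659,-0.2588)  start (3,2)  tX=0.3416 tY=1.0818  stride 1/|dx|=1.0353 1/|dy|=3.8637
    cross x-line → (2,2), t=0.3416
    cross y-line → (2,1), t=1.0818
    cross x-line → (1,1), t=1.3769
    cross x-line → (0,1), t=2.4122 (wall)
  → r_4 = 2.4122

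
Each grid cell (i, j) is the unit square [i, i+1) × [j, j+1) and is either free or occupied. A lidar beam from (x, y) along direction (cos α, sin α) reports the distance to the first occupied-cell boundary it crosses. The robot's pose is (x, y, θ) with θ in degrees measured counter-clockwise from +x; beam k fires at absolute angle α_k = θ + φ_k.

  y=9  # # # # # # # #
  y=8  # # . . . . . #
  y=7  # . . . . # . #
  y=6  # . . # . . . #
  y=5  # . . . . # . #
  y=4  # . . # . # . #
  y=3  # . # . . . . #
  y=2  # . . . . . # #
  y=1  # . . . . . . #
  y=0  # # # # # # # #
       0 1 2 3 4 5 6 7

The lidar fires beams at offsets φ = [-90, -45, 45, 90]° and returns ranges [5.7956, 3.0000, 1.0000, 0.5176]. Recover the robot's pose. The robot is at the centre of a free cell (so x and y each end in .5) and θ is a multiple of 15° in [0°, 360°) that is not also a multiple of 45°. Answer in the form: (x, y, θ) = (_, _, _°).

(x, y, θ) = (5.5, 1.5, 165°)

The pose lattice has 40·16 = 640 candidates. Test each by forward raycasting.
  (4.5, 1.5, 210°): beam 1 = 2.8868 ≠ 5.7956 ✗
  (2.5, 1.5, 330°): beam 1 = 0.5774 ≠ 5.7956 ✗
  (6.5, 8.5, 300°): beam 1 = 1.0000 ≠ 5.7956 ✗
  (3.5, 3.5, 240°): beam 1 = 0.5774 ≠ 5.7956 ✗
  …
  (5.5, 1.5, 165°): r_1=5.7956, r_2=3.0000, r_3=1.0000, r_4=0.5176 — all match ✓
No second candidate reproduces the full scan.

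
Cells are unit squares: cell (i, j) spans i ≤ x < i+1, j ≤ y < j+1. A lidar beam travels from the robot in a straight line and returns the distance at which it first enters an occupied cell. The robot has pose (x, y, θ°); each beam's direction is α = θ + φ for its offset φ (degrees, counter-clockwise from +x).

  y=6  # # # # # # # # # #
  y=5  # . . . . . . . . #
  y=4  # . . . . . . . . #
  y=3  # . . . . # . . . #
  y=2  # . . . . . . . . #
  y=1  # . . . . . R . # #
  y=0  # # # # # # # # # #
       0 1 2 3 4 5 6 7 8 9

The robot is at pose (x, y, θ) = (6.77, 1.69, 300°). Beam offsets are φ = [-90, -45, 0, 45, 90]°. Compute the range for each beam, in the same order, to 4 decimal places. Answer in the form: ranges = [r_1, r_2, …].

ranges = [1.3800, 0.7143, 0.7967, 1.2734, 2.5750]

beam 1: φ=-90°, α=210°
  direction (-0.8660, -0.5000); cell (6,1); t to first gridline: x 0.8891, y 1.3800 (then +1.1547 / +2.0000)
    (5,1) via x @ 0.8891
    (5,0) via y @ 1.3800  # hit
  → r_1 = 1.3800
beam 2: φ=-45°, α=255°
  direction (-0.2588, -0.9659); cell (6,1); t to first gridline: x 2.9751, y 0.7143 (then +3.8637 / +1.0353)
    (6,0) via y @ 0.7143  # hit
  → r_2 = 0.7143
beam 3: φ=0°, α=300°
  direction (0.5000, -0.8660); cell (6,1); t to first gridline: x 0.4600, y 0.7967 (then +2.0000 / +1.1547)
    (7,1) via x @ 0.4600
    (7,0) via y @ 0.7967  # hit
  → r_3 = 0.7967
beam 4: φ=45°, α=345°
  direction (0.9659, -0.2588); cell (6,1); t to first gridline: x 0.2381, y 2.6660 (then +1.0353 / +3.8637)
    (7,1) via x @ 0.2381
    (8,1) via x @ 1.2734  # hit
  → r_4 = 1.2734
beam 5: φ=90°, α=30°
  direction (0.8660, 0.5000); cell (6,1); t to first gridline: x 0.2656, y 0.6200 (then +1.1547 / +2.0000)
    (7,1) via x @ 0.2656
    (7,2) via y @ 0.6200
    (8,2) via x @ 1.4203
    (9,2) via x @ 2.5750  # hit
  → r_5 = 2.5750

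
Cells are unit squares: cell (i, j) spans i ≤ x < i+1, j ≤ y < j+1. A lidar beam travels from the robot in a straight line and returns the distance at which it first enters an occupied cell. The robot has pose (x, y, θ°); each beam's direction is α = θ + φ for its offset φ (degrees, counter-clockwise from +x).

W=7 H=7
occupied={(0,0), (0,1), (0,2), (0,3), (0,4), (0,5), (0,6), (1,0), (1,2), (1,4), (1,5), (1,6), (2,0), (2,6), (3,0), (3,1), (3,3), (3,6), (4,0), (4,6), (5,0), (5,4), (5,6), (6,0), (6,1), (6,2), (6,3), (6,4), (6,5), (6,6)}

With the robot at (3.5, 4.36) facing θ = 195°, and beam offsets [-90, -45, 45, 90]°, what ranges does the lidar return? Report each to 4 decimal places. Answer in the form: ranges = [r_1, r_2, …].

ranges = [1.6979, 1.7321, 0.4157, 0.3727]

beam 1: φ=-90°, α=105°
  d=(-0.2588,0.9659)  start (3,4)  tX=1.9319 tY=0.6626  stride 1/|dx|=3.8637 1/|dy|=1.0353
    cross y-line → (3,5), t=0.6626
    cross y-line → (3,6), t=1.6979 (wall)
  → r_1 = 1.6979
beam 2: φ=-45°, α=150°
  d=(-0.8660,0.5000)  start (3,4)  tX=0.5774 tY=1.2800  stride 1/|dx|=1.1547 1/|dy|=2.0000
    cross x-line → (2,4), t=0.5774
    cross y-line → (2,5), t=1.2800
    cross x-line → (1,5), t=1.7321 (wall)
  → r_2 = 1.7321
beam 3: φ=45°, α=240°
  d=(-0.5000,-0.8660)  start (3,4)  tX=1.0000 tY=0.4157  stride 1/|dx|=2.0000 1/|dy|=1.1547
    cross y-line → (3,3), t=0.4157 (wall)
  → r_3 = 0.4157
beam 4: φ=90°, α=285°
  d=(0.2588,-0.9659)  start (3,4)  tX=1.9319 tY=0.3727  stride 1/|dx|=3.8637 1/|dy|=1.0353
    cross y-line → (3,3), t=0.3727 (wall)
  → r_4 = 0.3727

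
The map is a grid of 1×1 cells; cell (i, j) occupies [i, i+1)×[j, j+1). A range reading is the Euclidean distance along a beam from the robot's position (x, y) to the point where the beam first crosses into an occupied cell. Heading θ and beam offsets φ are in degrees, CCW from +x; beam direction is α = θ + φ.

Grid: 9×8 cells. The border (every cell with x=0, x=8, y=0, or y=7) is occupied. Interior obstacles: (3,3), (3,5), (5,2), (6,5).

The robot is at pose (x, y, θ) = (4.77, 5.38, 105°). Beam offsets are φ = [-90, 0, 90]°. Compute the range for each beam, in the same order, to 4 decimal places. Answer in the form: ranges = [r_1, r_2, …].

beam 1: φ=-90°, α=15°
  direction (0.9659, 0.2588); cell (4,5); t to first gridline: x 0.2381, y 2.3955 (then +1.0353 / +3.8637)
    (5,5) via x @ 0.2381
    (6,5) via x @ 1.2734  # hit
  → r_1 = 1.2734
beam 2: φ=0°, α=105°
  direction (-0.2588, 0.9659); cell (4,5); t to first gridline: x 2.9751, y 0.6419 (then +3.8637 / +1.0353)
    (4,6) via y @ 0.6419
    (4,7) via y @ 1.6771  # hit
  → r_2 = 1.6771
beam 3: φ=90°, α=195°
  direction (-0.9659, -0.2588); cell (4,5); t to first gridline: x 0.7972, y 1.4682 (then +1.0353 / +3.8637)
    (3,5) via x @ 0.7972  # hit
  → r_3 = 0.7972

ranges = [1.2734, 1.6771, 0.7972]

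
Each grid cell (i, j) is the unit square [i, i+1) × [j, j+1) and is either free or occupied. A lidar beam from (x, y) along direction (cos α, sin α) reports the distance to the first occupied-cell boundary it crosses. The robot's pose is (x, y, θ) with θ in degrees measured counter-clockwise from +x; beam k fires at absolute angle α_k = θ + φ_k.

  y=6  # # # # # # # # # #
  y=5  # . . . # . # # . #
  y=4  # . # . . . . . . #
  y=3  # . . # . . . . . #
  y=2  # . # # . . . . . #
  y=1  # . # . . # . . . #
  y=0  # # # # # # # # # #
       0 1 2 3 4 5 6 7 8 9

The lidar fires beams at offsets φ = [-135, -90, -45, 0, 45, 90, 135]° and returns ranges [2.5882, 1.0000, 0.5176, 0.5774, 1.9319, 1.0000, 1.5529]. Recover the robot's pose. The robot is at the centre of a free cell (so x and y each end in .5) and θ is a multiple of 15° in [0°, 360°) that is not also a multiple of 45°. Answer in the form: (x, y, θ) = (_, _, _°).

The pose lattice has 31·16 = 496 candidates. Test each by forward raycasting.
  (8.5, 2.5, 15°): beam 1 = 1.7321 ≠ 2.5882 ✗
  (8.5, 5.5, 195°): beam 1 = 0.5774 ≠ 2.5882 ✗
  (4.5, 3.5, 75°): beam 1 = 1.7321 ≠ 2.5882 ✗
  …
  (1.5, 3.5, 210°): r_1=2.5882, r_2=1.0000, r_3=0.5176, r_4=0.5774, r_5=1.9319, r_6=1.0000, r_7=1.5529 — all match ✓
Unique over the lattice → pose = (1.5, 3.5, 210°).

(x, y, θ) = (1.5, 3.5, 210°)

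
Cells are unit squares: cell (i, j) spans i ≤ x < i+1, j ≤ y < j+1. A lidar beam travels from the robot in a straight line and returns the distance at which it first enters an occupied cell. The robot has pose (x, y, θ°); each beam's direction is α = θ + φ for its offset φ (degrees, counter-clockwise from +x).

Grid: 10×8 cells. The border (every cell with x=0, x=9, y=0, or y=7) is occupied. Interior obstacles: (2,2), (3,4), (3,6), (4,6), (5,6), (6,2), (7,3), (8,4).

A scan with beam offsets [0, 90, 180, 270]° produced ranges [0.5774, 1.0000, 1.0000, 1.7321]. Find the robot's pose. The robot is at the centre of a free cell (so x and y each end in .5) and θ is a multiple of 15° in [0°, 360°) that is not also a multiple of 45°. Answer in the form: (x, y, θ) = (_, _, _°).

Candidates: 40 free-cell centres × 16 headings = 640 poses. Raycast each; keep the one whose scan matches to 4 dp.
  (3.5, 1.5, 165°): beam 1 = 2.5882 ≠ 0.5774 ✗
  (1.5, 5.5, 30°): beam 1 = 1.7321 ≠ 0.5774 ✗
  (2.5, 5.5, 195°): beam 1 = 1.5529 ≠ 0.5774 ✗
  …
  (8.5, 2.5, 330°): r_1=0.5774, r_2=1.0000, r_3=1.0000, r_4=1.7321 — all match ✓
No second candidate reproduces the full scan.

(x, y, θ) = (8.5, 2.5, 330°)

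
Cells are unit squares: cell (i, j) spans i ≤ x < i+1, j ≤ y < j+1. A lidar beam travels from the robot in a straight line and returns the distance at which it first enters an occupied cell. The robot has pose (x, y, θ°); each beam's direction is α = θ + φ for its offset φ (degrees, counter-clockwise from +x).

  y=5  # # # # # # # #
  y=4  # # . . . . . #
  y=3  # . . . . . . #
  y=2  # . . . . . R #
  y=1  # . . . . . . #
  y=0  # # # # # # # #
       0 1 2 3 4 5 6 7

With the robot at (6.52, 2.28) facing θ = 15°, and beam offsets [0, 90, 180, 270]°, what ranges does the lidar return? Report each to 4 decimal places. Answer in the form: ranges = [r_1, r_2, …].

ranges = [0.4969, 2.8160, 4.9455, 1.3252]

beam 1: φ=0°, α=15°
  d=(0.9659,0.2588)  start (6,2)  tX=0.4969 tY=2.7819  stride 1/|dx|=1.0353 1/|dy|=3.8637
    cross x-line → (7,2), t=0.4969 (wall)
  → r_1 = 0.4969
beam 2: φ=90°, α=105°
  d=(-0.2588,0.9659)  start (6,2)  tX=2.0091 tY=0.7454  stride 1/|dx|=3.8637 1/|dy|=1.0353
    cross y-line → (6,3), t=0.7454
    cross y-line → (6,4), t=1.7807
    cross x-line → (5,4), t=2.0091
    cross y-line → (5,5), t=2.8160 (wall)
  → r_2 = 2.8160
beam 3: φ=180°, α=195°
  d=(-0.9659,-0.2588)  start (6,2)  tX=0.5383 tY=1.0818  stride 1/|dx|=1.0353 1/|dy|=3.8637
    cross x-line → (5,2), t=0.5383
    cross y-line → (5,1), t=1.0818
    cross x-line → (4,1), t=1.5736
    cross x-line → (3,1), t=2.6089
    cross x-line → (2,1), t=3.6442
    cross x-line → (1,1), t=4.6794
    cross y-line → (1,0), t=4.9455 (wall)
  → r_3 = 4.9455
beam 4: φ=270°, α=285°
  d=(0.2588,-0.9659)  start (6,2)  tX=1.8546 tY=0.2899  stride 1/|dx|=3.8637 1/|dy|=1.0353
    cross y-line → (6,1), t=0.2899
    cross y-line → (6,0), t=1.3252 (wall)
  → r_4 = 1.3252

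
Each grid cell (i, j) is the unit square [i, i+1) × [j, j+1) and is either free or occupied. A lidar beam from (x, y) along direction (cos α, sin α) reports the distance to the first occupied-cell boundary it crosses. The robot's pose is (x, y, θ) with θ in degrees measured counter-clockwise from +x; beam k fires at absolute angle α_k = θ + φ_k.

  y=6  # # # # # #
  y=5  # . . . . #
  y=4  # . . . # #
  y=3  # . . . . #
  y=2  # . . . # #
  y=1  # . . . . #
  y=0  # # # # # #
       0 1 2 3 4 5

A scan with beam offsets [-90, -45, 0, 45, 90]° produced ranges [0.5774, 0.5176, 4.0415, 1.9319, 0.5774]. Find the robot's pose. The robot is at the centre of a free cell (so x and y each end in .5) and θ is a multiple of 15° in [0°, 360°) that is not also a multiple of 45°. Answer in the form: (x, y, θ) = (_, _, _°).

Enumerate (i+0.5, j+0.5, θ) over the 18 free cells and 16 admissible headings. For each, cast all 5 beams and compare to the given ranges.
  (1.5, 2.5, 30°): beam 1 = 1.7321 ≠ 0.5774 ✗
  (4.5, 5.5, 330°): beam 3 = 0.5774 ≠ 4.0415 ✗
  (1.5, 1.5, 165°): beam 1 = 4.6587 ≠ 0.5774 ✗
  (3.5, 4.5, 60°): beam 3 = 1.7321 ≠ 4.0415 ✗
  …
  (4.5, 1.5, 150°): r_1=0.5774, r_2=0.5176, r_3=4.0415, r_4=1.9319, r_5=0.5774 — all match ✓
No second candidate reproduces the full scan.

(x, y, θ) = (4.5, 1.5, 150°)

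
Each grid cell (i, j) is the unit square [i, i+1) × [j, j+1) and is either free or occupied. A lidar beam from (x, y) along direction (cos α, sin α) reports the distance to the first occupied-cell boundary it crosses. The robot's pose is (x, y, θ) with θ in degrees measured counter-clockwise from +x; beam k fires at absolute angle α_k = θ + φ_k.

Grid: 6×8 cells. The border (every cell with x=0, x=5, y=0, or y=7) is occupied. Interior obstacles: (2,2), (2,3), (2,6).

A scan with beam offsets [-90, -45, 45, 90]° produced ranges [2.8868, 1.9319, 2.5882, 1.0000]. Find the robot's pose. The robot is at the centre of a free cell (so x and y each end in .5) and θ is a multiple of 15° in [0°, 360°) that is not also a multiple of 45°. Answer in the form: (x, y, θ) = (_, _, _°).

Candidates: 21 free-cell centres × 16 headings = 336 poses. Raycast each; keep the one whose scan matches to 4 dp.
  (1.5, 6.5, 210°): beam 1 = 0.5774 ≠ 2.8868 ✗
  (4.5, 3.5, 30°): beam 1 = 1.0000 ≠ 2.8868 ✗
  (4.5, 1.5, 75°): beam 1 = 0.5176 ≠ 2.8868 ✗
  …
  (3.5, 4.5, 150°): r_1=2.8868, r_2=1.9319, r_3=2.5882, r_4=1.0000 — all match ✓
Only this pose fits every beam.

(x, y, θ) = (3.5, 4.5, 150°)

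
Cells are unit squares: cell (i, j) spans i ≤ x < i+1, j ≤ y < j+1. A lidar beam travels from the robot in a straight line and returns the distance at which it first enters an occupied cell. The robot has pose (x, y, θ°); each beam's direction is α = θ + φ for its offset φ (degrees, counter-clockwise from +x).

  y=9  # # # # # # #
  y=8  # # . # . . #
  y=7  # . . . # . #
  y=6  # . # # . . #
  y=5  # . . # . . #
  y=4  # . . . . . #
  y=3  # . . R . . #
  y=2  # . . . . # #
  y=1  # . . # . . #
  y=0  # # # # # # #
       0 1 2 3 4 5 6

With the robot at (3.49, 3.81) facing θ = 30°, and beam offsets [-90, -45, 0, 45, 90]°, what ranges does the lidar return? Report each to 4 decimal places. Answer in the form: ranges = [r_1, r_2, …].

ranges = [3.2447, 2.5985, 2.8983, 1.2320, 2.5288]

beam 1: φ=-90°, α=300°
  d=(0.5000,-0.8660)  start (3,3)  tX=1.0200 tY=0.9353  stride 1/|dx|=2.0000 1/|dy|=1.1547
    cross y-line → (3,2), t=0.9353
    cross x-line → (4,2), t=1.0200
    cross y-line → (4,1), t=2.0900
    cross x-line → (5,1), t=3.0200
    cross y-line → (5,0), t=3.2447 (wall)
  → r_1 = 3.2447
beam 2: φ=-45°, α=345°
  d=(0.9659,-0.2588)  start (3,3)  tX=0.5280 tY=3.1296  stride 1/|dx|=1.0353 1/|dy|=3.8637
    cross x-line → (4,3), t=0.5280
    cross x-line → (5,3), t=1.5633
    cross x-line → (6,3), t=2.5985 (wall)
  → r_2 = 2.5985
beam 3: φ=0°, α=30°
  d=(0.8660,0.5000)  start (3,3)  tX=0.5889 tY=0.3800  stride 1/|dx|=1.1547 1/|dy|=2.0000
    cross y-line → (3,4), t=0.3800
    cross x-line → (4,4), t=0.5889
    cross x-line → (5,4), t=1.7436
    cross y-line → (5,5), t=2.3800
    cross x-line → (6,5), t=2.8983 (wall)
  → r_3 = 2.8983
beam 4: φ=45°, α=75°
  d=(0.2588,0.9659)  start (3,3)  tX=1.9705 tY=0.1967  stride 1/|dx|=3.8637 1/|dy|=1.0353
    cross y-line → (3,4), t=0.1967
    cross y-line → (3,5), t=1.2320 (wall)
  → r_4 = 1.2320
beam 5: φ=90°, α=120°
  d=(-0.5000,0.8660)  start (3,3)  tX=0.9800 tY=0.2194  stride 1/|dx|=2.0000 1/|dy|=1.1547
    cross y-line → (3,4), t=0.2194
    cross x-line → (2,4), t=0.9800
    cross y-line → (2,5), t=1.3741
    cross y-line → (2,6), t=2.5288 (wall)
  → r_5 = 2.5288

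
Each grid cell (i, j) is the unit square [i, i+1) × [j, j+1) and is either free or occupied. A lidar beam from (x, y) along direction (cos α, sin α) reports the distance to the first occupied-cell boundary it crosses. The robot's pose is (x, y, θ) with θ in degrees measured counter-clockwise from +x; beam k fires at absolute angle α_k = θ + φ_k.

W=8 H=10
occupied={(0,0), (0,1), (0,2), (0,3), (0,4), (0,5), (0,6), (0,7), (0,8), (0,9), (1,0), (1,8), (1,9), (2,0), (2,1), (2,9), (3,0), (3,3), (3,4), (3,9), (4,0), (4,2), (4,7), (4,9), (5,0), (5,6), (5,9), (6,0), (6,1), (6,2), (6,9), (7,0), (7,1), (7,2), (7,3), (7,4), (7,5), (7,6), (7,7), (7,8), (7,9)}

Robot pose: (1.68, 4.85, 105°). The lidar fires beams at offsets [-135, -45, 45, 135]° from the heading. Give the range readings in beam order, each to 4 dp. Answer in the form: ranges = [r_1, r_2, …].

ranges = [1.5242, 4.7920, 0.7852, 1.3600]

beam 1: φ=-135°, α=330°
  dir = (cos 330°, sin 330°) = (0.8660, -0.5000); from cell (1,4)
  next x-line at t=0.3695, next y-line at t=1.7000; Δt_x=1.1547, Δt_y=2.0000
    x: enter (2,4) at t=0.3695
    x: enter (3,4) at t=1.5242 ← occupied
  → r_1 = 1.5242
beam 2: φ=-45°, α=60°
  dir = (cos 60°, sin 60°) = (0.5000, 0.8660); from cell (1,4)
  next x-line at t=0.6400, next y-line at t=0.1732; Δt_x=2.0000, Δt_y=1.1547
    y: enter (1,5) at t=0.1732
    x: enter (2,5) at t=0.6400
    y: enter (2,6) at t=1.3279
    y: enter (2,7) at t=2.4826
    x: enter (3,7) at t=2.6400
    y: enter (3,8) at t=3.6373
    x: enter (4,8) at t=4.6400
    y: enter (4,9) at t=4.7920 ← occupied
  → r_2 = 4.7920
beam 3: φ=45°, α=150°
  dir = (cos 150°, sin 150°) = (-0.8660, 0.5000); from cell (1,4)
  next x-line at t=0.7852, next y-line at t=0.3000; Δt_x=1.1547, Δt_y=2.0000
    y: enter (1,5) at t=0.3000
    x: enter (0,5) at t=0.7852 ← occupied
  → r_3 = 0.7852
beam 4: φ=135°, α=240°
  dir = (cos 240°, sin 240°) = (-0.5000, -0.8660); from cell (1,4)
  next x-line at t=1.3600, next y-line at t=0.9815; Δt_x=2.0000, Δt_y=1.1547
    y: enter (1,3) at t=0.9815
    x: enter (0,3) at t=1.3600 ← occupied
  → r_4 = 1.3600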